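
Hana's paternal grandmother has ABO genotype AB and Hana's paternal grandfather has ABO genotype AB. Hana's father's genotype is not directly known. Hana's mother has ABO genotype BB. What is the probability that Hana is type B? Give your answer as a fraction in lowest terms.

Hana's father's ABO genotype from AB × AB: 1/4 AA, 1/2 AB, 1/4 BB.
Crossing each possibility with the mother BB and summing P(type B): 1/4·0 + 1/2·1/2 + 1/4·1 = 1/2.

1/2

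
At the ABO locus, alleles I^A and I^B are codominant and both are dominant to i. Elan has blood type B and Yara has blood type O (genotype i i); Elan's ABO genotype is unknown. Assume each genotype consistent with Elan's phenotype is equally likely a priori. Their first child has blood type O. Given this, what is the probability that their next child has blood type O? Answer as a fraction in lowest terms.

Possible genotypes: Elan ∈ {I^B I^B, I^B i}; Yara ∈ {i i}.
Weight each parental genotype pair by prior × P(type-O child):
  I^B i × i i: posterior weight 1; P(next child type O) = 1/2.
Weighted sum = 1/2.

1/2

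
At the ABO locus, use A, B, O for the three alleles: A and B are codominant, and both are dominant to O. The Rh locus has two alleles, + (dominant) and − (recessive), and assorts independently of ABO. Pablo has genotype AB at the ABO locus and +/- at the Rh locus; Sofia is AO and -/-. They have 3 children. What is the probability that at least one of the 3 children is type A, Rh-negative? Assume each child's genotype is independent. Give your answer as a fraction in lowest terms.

ABO cross AB × AO → 1/2 A, 1/4 B, 1/4 AB.
Rh cross +/- × -/- → 1/2 Rh+, 1/2 Rh-; so P(type A, Rh-negative) = 1/2 × 1/2 = 1/4 per child.
P(none) = (3/4)^3 = 27/64; P(at least one) = 1 − 27/64 = 37/64.

37/64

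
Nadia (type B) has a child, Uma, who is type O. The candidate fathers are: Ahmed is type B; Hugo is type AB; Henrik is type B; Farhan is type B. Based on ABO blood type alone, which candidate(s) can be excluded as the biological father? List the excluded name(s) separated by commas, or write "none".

Hugo

A candidate is excluded only if no genotype consistent with his phenotype could produce a type O child with a type B mother.
Hugo (type AB): no genotype consistent with that phenotype can produce a type-O child with a type-B mother.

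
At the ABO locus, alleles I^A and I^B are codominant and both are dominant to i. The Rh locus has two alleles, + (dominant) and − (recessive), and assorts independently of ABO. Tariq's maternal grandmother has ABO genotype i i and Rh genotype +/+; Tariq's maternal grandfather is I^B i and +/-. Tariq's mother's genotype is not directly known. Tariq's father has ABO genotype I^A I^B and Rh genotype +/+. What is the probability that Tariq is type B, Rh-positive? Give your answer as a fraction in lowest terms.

Tariq's mother's ABO genotype from i i × I^B i: 1/2 I^B i, 1/2 i i.
Crossing each possibility with the father I^A I^B and summing P(type B): 1/2·1/2 + 1/2·1/2 = 1/2.
Similarly for Rh via the mother's Rh distribution: P(Rh+) = 1.
Independent loci: 1/2 × 1 = 1/2.

1/2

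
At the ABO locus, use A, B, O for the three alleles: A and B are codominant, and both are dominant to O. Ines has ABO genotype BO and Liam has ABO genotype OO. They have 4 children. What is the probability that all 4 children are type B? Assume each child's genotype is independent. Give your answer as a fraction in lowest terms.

ABO cross BO × OO → 1/2 O, 1/2 B.
So P(type B) = 1/2 per child.
All 4 independent: (1/2)^4 = 1/16.

1/16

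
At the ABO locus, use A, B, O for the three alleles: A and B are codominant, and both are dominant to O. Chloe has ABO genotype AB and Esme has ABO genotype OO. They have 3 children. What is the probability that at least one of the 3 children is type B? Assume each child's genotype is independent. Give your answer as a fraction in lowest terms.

7/8

ABO cross AB × OO → 1/2 A, 1/2 B.
So P(type B) = 1/2 per child.
P(none) = (1/2)^3 = 1/8; P(at least one) = 1 − 1/8 = 7/8.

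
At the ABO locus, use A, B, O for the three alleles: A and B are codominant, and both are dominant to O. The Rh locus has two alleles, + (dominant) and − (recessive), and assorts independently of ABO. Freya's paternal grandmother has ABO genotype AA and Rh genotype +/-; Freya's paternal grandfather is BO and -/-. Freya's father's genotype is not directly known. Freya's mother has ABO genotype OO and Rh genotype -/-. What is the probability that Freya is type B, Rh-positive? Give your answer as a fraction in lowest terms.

Freya's father's ABO genotype from AA × BO: 1/2 AB, 1/2 AO.
Crossing each possibility with the mother OO and summing P(type B): 1/2·1/2 + 1/2·0 = 1/4.
Similarly for Rh via the father's Rh distribution: P(Rh+) = 1/4.
Independent loci: 1/4 × 1/4 = 1/16.

1/16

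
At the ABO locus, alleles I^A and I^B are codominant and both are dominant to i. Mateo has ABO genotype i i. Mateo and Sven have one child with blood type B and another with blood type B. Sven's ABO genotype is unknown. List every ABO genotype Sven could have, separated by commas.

For each candidate genotype of Sven, check whether crossing it with i i can produce every observed child phenotype.
  I^A I^A → possible child types {A} ✗
  I^A I^B → possible child types {A, B} ✓
  I^A i → possible child types {O, A} ✗
  I^B I^B → possible child types {B} ✓
  I^B i → possible child types {O, B} ✓
  i i → possible child types {O} ✗

I^A I^B, I^B I^B, I^B i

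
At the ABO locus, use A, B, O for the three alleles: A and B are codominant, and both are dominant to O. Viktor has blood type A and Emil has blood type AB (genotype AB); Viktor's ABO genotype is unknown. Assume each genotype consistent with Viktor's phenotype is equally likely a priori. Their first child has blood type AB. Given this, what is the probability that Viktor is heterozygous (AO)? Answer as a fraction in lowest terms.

1/3

Possible genotypes: Viktor ∈ {AA, AO}; Emil ∈ {AB}.
Weight each parental genotype pair by prior × P(type-AB child):
  AA × AB: posterior weight 2/3.
  AO × AB: posterior weight 1/3.
Sum the posterior weight over pairs where Viktor is AO: 1/3.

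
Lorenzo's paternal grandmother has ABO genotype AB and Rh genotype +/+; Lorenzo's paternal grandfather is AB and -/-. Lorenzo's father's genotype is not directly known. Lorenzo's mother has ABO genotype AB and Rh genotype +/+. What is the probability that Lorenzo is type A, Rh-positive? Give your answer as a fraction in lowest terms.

1/4

Lorenzo's father's ABO genotype from AB × AB: 1/4 AA, 1/2 AB, 1/4 BB.
Crossing each possibility with the mother AB and summing P(type A): 1/4·1/2 + 1/2·1/4 + 1/4·0 = 1/4.
Similarly for Rh via the father's Rh distribution: P(Rh+) = 1.
Independent loci: 1/4 × 1 = 1/4.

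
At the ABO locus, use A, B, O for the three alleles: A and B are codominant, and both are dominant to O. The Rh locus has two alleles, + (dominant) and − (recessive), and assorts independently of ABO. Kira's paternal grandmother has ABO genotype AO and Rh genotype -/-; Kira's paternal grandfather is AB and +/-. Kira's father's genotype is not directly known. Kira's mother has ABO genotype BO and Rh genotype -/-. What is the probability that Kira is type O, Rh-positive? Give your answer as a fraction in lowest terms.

Kira's father's ABO genotype from AO × AB: 1/4 AA, 1/4 AB, 1/4 AO, 1/4 BO.
Crossing each possibility with the mother BO and summing P(type O): 1/4·0 + 1/4·0 + 1/4·1/4 + 1/4·1/4 = 1/8.
Similarly for Rh via the father's Rh distribution: P(Rh+) = 1/4.
Independent loci: 1/8 × 1/4 = 1/32.

1/32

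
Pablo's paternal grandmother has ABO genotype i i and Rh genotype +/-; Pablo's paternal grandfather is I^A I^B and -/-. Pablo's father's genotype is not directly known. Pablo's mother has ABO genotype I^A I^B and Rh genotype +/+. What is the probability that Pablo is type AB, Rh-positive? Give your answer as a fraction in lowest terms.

Pablo's father's ABO genotype from i i × I^A I^B: 1/2 I^A i, 1/2 I^B i.
Crossing each possibility with the mother I^A I^B and summing P(type AB): 1/2·1/4 + 1/2·1/4 = 1/4.
Similarly for Rh via the father's Rh distribution: P(Rh+) = 1.
Independent loci: 1/4 × 1 = 1/4.

1/4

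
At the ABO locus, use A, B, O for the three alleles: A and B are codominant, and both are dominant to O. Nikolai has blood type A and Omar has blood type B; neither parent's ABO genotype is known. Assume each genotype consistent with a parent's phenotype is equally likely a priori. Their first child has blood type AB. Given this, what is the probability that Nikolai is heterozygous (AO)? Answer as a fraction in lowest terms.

1/3

Possible genotypes: Nikolai ∈ {AA, AO}; Omar ∈ {BB, BO}.
Weight each parental genotype pair by prior × P(type-AB child):
  AA × BB: posterior weight 4/9.
  AA × BO: posterior weight 2/9.
  AO × BB: posterior weight 2/9.
  AO × BO: posterior weight 1/9.
Sum the posterior weight over pairs where Nikolai is AO: 1/3.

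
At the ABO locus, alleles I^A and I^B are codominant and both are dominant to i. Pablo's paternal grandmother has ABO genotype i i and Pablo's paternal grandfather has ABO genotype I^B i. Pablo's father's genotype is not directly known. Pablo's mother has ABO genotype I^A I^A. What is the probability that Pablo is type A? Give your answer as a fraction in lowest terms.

Pablo's father's ABO genotype from i i × I^B i: 1/2 I^B i, 1/2 i i.
Crossing each possibility with the mother I^A I^A and summing P(type A): 1/2·1/2 + 1/2·1 = 3/4.

3/4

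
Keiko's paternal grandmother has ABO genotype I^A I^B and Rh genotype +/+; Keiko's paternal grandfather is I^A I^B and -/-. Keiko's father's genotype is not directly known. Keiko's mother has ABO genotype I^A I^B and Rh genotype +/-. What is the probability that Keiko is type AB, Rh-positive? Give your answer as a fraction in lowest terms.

3/8

Keiko's father's ABO genotype from I^A I^B × I^A I^B: 1/4 I^A I^A, 1/2 I^A I^B, 1/4 I^B I^B.
Crossing each possibility with the mother I^A I^B and summing P(type AB): 1/4·1/2 + 1/2·1/2 + 1/4·1/2 = 1/2.
Similarly for Rh via the father's Rh distribution: P(Rh+) = 3/4.
Independent loci: 1/2 × 3/4 = 3/8.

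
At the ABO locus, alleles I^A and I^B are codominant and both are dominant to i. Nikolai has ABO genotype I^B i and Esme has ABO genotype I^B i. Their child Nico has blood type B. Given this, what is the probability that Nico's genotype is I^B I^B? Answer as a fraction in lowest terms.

1/3

Cross I^B i × I^B i → 1/4 I^B I^B, 1/2 I^B i, 1/4 i i.
Type-B genotypes among offspring: I^B I^B (1/4), I^B i (1/2); total 3/4.
P(I^B I^B | type B) = (1/4) / (3/4) = 1/3.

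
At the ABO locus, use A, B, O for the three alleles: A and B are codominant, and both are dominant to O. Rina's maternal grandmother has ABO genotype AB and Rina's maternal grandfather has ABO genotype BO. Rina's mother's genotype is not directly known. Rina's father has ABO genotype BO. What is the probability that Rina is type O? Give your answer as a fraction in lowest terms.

Rina's mother's ABO genotype from AB × BO: 1/4 AB, 1/4 AO, 1/4 BB, 1/4 BO.
Crossing each possibility with the father BO and summing P(type O): 1/4·0 + 1/4·1/4 + 1/4·0 + 1/4·1/4 = 1/8.

1/8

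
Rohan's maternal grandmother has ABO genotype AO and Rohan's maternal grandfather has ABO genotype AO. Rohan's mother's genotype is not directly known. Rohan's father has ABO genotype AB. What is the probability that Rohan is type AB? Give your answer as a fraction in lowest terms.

Rohan's mother's ABO genotype from AO × AO: 1/4 AA, 1/2 AO, 1/4 OO.
Crossing each possibility with the father AB and summing P(type AB): 1/4·1/2 + 1/2·1/4 + 1/4·0 = 1/4.

1/4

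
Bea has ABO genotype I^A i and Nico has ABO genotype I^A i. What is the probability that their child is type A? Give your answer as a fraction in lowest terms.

3/4

ABO cross I^A i × I^A i → offspring phenotypes: 1/4 O, 3/4 A.
So P(type A) = 3/4.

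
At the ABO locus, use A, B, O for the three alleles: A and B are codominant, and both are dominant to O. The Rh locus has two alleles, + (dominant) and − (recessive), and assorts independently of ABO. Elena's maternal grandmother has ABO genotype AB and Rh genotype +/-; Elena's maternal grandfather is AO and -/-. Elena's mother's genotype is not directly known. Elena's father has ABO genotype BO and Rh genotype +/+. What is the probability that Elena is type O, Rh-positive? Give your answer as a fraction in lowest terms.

Elena's mother's ABO genotype from AB × AO: 1/4 AA, 1/4 AB, 1/4 AO, 1/4 BO.
Crossing each possibility with the father BO and summing P(type O): 1/4·0 + 1/4·0 + 1/4·1/4 + 1/4·1/4 = 1/8.
Similarly for Rh via the mother's Rh distribution: P(Rh+) = 1.
Independent loci: 1/8 × 1 = 1/8.

1/8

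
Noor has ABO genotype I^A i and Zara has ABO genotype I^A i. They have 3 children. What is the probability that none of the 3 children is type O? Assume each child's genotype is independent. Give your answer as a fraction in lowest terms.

ABO cross I^A i × I^A i → 1/4 O, 3/4 A.
So P(type O) = 1/4 per child.
P(not type O) = 3/4 for one child; (3/4)^3 = 27/64.

27/64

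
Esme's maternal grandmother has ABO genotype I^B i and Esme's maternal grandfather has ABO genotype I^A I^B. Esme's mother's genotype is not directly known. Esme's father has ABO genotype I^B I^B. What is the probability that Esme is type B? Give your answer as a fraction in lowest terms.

3/4

Esme's mother's ABO genotype from I^B i × I^A I^B: 1/4 I^A I^B, 1/4 I^A i, 1/4 I^B I^B, 1/4 I^B i.
Crossing each possibility with the father I^B I^B and summing P(type B): 1/4·1/2 + 1/4·1/2 + 1/4·1 + 1/4·1 = 3/4.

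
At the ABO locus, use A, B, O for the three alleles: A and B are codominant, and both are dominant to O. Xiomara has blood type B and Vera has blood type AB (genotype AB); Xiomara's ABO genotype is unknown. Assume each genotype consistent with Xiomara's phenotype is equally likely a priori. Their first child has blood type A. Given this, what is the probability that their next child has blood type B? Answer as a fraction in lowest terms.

Possible genotypes: Xiomara ∈ {BB, BO}; Vera ∈ {AB}.
Weight each parental genotype pair by prior × P(type-A child):
  BO × AB: posterior weight 1; P(next child type B) = 1/2.
Weighted sum = 1/2.

1/2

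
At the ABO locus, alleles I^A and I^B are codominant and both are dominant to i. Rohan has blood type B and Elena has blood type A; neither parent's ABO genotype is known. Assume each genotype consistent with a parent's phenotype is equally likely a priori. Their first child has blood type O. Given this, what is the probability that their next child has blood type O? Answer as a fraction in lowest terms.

1/4

Possible genotypes: Rohan ∈ {I^B I^B, I^B i}; Elena ∈ {I^A I^A, I^A i}.
Weight each parental genotype pair by prior × P(type-O child):
  I^B i × I^A i: posterior weight 1; P(next child type O) = 1/4.
Weighted sum = 1/4.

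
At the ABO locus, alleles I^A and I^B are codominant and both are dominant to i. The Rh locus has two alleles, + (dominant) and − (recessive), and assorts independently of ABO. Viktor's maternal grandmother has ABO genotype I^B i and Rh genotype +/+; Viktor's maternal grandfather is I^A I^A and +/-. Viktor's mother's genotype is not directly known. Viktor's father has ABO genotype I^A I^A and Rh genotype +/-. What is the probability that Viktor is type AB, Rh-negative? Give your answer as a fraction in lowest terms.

Viktor's mother's ABO genotype from I^B i × I^A I^A: 1/2 I^A I^B, 1/2 I^A i.
Crossing each possibility with the father I^A I^A and summing P(type AB): 1/2·1/2 + 1/2·0 = 1/4.
Similarly for Rh via the mother's Rh distribution: P(Rh-) = 1/8.
Independent loci: 1/4 × 1/8 = 1/32.

1/32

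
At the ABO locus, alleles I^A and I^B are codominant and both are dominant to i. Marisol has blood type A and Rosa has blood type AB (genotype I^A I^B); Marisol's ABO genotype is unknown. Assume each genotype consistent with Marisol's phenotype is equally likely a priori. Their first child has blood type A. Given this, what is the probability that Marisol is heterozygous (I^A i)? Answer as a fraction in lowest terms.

Possible genotypes: Marisol ∈ {I^A I^A, I^A i}; Rosa ∈ {I^A I^B}.
Weight each parental genotype pair by prior × P(type-A child):
  I^A I^A × I^A I^B: posterior weight 1/2.
  I^A i × I^A I^B: posterior weight 1/2.
Sum the posterior weight over pairs where Marisol is I^A i: 1/2.

1/2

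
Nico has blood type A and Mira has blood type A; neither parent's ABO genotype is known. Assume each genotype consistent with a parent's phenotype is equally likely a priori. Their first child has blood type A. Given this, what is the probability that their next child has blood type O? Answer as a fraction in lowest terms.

Possible genotypes: Nico ∈ {AA, AO}; Mira ∈ {AA, AO}.
Weight each parental genotype pair by prior × P(type-A child):
  AA × AA: posterior weight 4/15; P(next child type O) = 0.
  AA × AO: posterior weight 4/15; P(next child type O) = 0.
  AO × AA: posterior weight 4/15; P(next child type O) = 0.
  AO × AO: posterior weight 1/5; P(next child type O) = 1/4.
Weighted sum = 1/20.

1/20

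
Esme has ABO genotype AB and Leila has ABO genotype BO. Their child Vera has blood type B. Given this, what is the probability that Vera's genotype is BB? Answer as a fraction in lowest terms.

1/2

Cross AB × BO → 1/4 AB, 1/4 AO, 1/4 BB, 1/4 BO.
Type-B genotypes among offspring: BB (1/4), BO (1/4); total 1/2.
P(BB | type B) = (1/4) / (1/2) = 1/2.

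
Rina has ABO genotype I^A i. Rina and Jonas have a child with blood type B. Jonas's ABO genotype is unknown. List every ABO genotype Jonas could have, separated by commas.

I^A I^B, I^B I^B, I^B i

For each candidate genotype of Jonas, check whether crossing it with I^A i can produce every observed child phenotype.
  I^A I^A → possible child types {A} ✗
  I^A I^B → possible child types {A, B, AB} ✓
  I^A i → possible child types {O, A} ✗
  I^B I^B → possible child types {B, AB} ✓
  I^B i → possible child types {O, A, B, AB} ✓
  i i → possible child types {O, A} ✗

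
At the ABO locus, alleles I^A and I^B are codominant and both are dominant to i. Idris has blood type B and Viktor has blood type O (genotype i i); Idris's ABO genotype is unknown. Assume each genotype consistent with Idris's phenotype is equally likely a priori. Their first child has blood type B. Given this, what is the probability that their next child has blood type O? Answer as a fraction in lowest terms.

Possible genotypes: Idris ∈ {I^B I^B, I^B i}; Viktor ∈ {i i}.
Weight each parental genotype pair by prior × P(type-B child):
  I^B I^B × i i: posterior weight 2/3; P(next child type O) = 0.
  I^B i × i i: posterior weight 1/3; P(next child type O) = 1/2.
Weighted sum = 1/6.

1/6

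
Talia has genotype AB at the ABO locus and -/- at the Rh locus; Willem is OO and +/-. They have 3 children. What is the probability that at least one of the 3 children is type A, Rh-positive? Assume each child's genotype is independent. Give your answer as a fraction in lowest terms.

ABO cross AB × OO → 1/2 A, 1/2 B.
Rh cross -/- × +/- → 1/2 Rh+, 1/2 Rh-; so P(type A, Rh-positive) = 1/2 × 1/2 = 1/4 per child.
P(none) = (3/4)^3 = 27/64; P(at least one) = 1 − 27/64 = 37/64.

37/64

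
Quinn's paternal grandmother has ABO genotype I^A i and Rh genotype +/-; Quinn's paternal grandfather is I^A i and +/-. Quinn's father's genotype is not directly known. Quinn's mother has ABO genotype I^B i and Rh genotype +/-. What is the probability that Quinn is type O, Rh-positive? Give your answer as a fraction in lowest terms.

3/16

Quinn's father's ABO genotype from I^A i × I^A i: 1/4 I^A I^A, 1/2 I^A i, 1/4 i i.
Crossing each possibility with the mother I^B i and summing P(type O): 1/4·0 + 1/2·1/4 + 1/4·1/2 = 1/4.
Similarly for Rh via the father's Rh distribution: P(Rh+) = 3/4.
Independent loci: 1/4 × 3/4 = 3/16.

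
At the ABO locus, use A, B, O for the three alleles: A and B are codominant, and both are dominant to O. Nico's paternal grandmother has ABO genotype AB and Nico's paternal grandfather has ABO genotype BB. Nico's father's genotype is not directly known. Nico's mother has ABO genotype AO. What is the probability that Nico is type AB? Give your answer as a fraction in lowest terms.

Nico's father's ABO genotype from AB × BB: 1/2 AB, 1/2 BB.
Crossing each possibility with the mother AO and summing P(type AB): 1/2·1/4 + 1/2·1/2 = 3/8.

3/8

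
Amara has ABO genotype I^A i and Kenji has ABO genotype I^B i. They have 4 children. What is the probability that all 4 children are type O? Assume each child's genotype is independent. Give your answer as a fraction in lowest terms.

ABO cross I^A i × I^B i → 1/4 O, 1/4 A, 1/4 B, 1/4 AB.
So P(type O) = 1/4 per child.
All 4 independent: (1/4)^4 = 1/256.

1/256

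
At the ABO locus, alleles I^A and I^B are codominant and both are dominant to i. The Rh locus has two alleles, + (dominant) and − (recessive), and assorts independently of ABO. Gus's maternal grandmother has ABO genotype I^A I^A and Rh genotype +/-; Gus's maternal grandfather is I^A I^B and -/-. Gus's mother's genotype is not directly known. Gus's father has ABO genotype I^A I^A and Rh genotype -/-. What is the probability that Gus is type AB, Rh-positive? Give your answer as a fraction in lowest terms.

Gus's mother's ABO genotype from I^A I^A × I^A I^B: 1/2 I^A I^A, 1/2 I^A I^B.
Crossing each possibility with the father I^A I^A and summing P(type AB): 1/2·0 + 1/2·1/2 = 1/4.
Similarly for Rh via the mother's Rh distribution: P(Rh+) = 1/4.
Independent loci: 1/4 × 1/4 = 1/16.

1/16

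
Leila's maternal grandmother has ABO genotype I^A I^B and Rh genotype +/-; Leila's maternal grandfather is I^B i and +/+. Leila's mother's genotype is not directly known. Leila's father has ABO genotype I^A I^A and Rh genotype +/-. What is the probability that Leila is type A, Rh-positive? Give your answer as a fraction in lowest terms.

7/16

Leila's mother's ABO genotype from I^A I^B × I^B i: 1/4 I^A I^B, 1/4 I^A i, 1/4 I^B I^B, 1/4 I^B i.
Crossing each possibility with the father I^A I^A and summing P(type A): 1/4·1/2 + 1/4·1 + 1/4·0 + 1/4·1/2 = 1/2.
Similarly for Rh via the mother's Rh distribution: P(Rh+) = 7/8.
Independent loci: 1/2 × 7/8 = 7/16.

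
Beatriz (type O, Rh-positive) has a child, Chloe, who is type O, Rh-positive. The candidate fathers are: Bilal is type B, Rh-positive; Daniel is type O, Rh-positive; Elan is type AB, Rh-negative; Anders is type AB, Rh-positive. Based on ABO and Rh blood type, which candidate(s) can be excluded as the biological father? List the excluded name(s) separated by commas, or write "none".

Elan, Anders

A candidate is excluded only if no genotype consistent with his phenotype could produce a type O, Rh-positive child with a type O, Rh-positive mother.
Elan (type AB, Rh-): no genotype consistent with that phenotype can produce a type-O Rh+ child with a type-O mother.
Anders (type AB, Rh+): no genotype consistent with that phenotype can produce a type-O Rh+ child with a type-O mother.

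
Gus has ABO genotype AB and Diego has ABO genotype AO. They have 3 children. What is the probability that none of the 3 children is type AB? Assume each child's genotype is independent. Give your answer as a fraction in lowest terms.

ABO cross AB × AO → 1/2 A, 1/4 B, 1/4 AB.
So P(type AB) = 1/4 per child.
P(not type AB) = 3/4 for one child; (3/4)^3 = 27/64.

27/64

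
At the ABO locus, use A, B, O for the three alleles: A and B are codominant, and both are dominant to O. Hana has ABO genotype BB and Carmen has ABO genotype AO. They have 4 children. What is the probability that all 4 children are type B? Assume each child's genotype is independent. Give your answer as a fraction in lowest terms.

1/16

ABO cross BB × AO → 1/2 B, 1/2 AB.
So P(type B) = 1/2 per child.
All 4 independent: (1/2)^4 = 1/16.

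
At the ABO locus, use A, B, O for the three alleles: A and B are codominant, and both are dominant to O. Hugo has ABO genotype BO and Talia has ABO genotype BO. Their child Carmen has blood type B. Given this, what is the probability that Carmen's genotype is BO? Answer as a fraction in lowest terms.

2/3

Cross BO × BO → 1/4 BB, 1/2 BO, 1/4 OO.
Type-B genotypes among offspring: BB (1/4), BO (1/2); total 3/4.
P(BO | type B) = (1/2) / (3/4) = 2/3.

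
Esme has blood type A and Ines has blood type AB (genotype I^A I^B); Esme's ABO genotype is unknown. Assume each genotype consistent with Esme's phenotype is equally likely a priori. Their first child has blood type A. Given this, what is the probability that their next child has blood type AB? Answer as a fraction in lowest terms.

Possible genotypes: Esme ∈ {I^A I^A, I^A i}; Ines ∈ {I^A I^B}.
Weight each parental genotype pair by prior × P(type-A child):
  I^A I^A × I^A I^B: posterior weight 1/2; P(next child type AB) = 1/2.
  I^A i × I^A I^B: posterior weight 1/2; P(next child type AB) = 1/4.
Weighted sum = 3/8.

3/8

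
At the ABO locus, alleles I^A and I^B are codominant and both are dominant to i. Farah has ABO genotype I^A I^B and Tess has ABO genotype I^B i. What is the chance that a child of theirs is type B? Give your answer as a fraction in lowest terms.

ABO cross I^A I^B × I^B i → offspring phenotypes: 1/4 A, 1/2 B, 1/4 AB.
So P(type B) = 1/2.

1/2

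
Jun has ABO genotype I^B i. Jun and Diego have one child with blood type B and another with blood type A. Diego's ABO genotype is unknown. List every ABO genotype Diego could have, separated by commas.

I^A I^B, I^A i

For each candidate genotype of Diego, check whether crossing it with I^B i can produce every observed child phenotype.
  I^A I^A → possible child types {A, AB} ✗
  I^A I^B → possible child types {A, B, AB} ✓
  I^A i → possible child types {O, A, B, AB} ✓
  I^B I^B → possible child types {B} ✗
  I^B i → possible child types {O, B} ✗
  i i → possible child types {O, B} ✗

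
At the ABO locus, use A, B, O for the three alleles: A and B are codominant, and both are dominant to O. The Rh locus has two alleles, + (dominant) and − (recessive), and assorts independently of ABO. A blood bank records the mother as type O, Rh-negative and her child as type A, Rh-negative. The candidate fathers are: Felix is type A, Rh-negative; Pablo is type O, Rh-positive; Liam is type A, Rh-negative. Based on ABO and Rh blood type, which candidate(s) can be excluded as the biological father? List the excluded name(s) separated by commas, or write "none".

A candidate is excluded only if no genotype consistent with his phenotype could produce a type A, Rh-negative child with a type O, Rh-negative mother.
Pablo (type O, Rh+): no genotype consistent with that phenotype can produce a type-A Rh- child with a type-O mother.

Pablo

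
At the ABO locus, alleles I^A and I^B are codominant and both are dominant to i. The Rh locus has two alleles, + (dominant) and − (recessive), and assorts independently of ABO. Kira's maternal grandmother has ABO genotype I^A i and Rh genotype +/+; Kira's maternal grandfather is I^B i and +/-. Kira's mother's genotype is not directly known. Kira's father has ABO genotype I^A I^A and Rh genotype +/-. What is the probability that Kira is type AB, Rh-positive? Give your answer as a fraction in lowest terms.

Kira's mother's ABO genotype from I^A i × I^B i: 1/4 I^A I^B, 1/4 I^A i, 1/4 I^B i, 1/4 i i.
Crossing each possibility with the father I^A I^A and summing P(type AB): 1/4·1/2 + 1/4·0 + 1/4·1/2 + 1/4·0 = 1/4.
Similarly for Rh via the mother's Rh distribution: P(Rh+) = 7/8.
Independent loci: 1/4 × 7/8 = 7/32.

7/32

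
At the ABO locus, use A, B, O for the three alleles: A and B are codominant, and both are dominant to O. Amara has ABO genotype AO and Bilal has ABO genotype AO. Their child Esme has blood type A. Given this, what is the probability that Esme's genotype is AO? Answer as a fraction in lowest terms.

Cross AO × AO → 1/4 AA, 1/2 AO, 1/4 OO.
Type-A genotypes among offspring: AA (1/4), AO (1/2); total 3/4.
P(AO | type A) = (1/2) / (3/4) = 2/3.

2/3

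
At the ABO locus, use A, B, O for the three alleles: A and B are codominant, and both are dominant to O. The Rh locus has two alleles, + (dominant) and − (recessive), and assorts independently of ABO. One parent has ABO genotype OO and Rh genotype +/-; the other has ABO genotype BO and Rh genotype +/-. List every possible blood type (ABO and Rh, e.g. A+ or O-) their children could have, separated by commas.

Gametes from OO × BO give offspring ABO genotypes BO, OO, i.e. phenotypes O, B.
Rh cross +/- × +/- → phenotypes Rh+, Rh-.
Combining independently: O+, O-, B+, B-.

O+, O-, B+, B-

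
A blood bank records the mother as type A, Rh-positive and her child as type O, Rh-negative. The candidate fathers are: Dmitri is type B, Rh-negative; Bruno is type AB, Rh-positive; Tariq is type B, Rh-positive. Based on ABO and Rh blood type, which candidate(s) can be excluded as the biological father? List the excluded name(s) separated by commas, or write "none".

A candidate is excluded only if no genotype consistent with his phenotype could produce a type O, Rh-negative child with a type A, Rh-positive mother.
Bruno (type AB, Rh+): no genotype consistent with that phenotype can produce a type-O Rh- child with a type-A mother.

Bruno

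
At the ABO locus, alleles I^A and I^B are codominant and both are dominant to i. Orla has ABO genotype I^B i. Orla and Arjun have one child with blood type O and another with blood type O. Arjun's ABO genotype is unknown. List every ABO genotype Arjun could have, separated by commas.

For each candidate genotype of Arjun, check whether crossing it with I^B i can produce every observed child phenotype.
  I^A I^A → possible child types {A, AB} ✗
  I^A I^B → possible child types {A, B, AB} ✗
  I^A i → possible child types {O, A, B, AB} ✓
  I^B I^B → possible child types {B} ✗
  I^B i → possible child types {O, B} ✓
  i i → possible child types {O, B} ✓

I^A i, I^B i, i i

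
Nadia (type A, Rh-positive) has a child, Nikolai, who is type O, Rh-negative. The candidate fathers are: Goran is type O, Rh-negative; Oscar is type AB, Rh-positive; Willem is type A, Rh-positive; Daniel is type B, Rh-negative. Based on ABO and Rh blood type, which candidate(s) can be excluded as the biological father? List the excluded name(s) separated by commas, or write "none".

Oscar

A candidate is excluded only if no genotype consistent with his phenotype could produce a type O, Rh-negative child with a type A, Rh-positive mother.
Oscar (type AB, Rh+): no genotype consistent with that phenotype can produce a type-O Rh- child with a type-A mother.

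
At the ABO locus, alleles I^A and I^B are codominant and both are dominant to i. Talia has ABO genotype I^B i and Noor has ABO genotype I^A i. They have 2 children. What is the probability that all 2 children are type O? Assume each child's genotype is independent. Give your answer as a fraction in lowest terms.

1/16

ABO cross I^B i × I^A i → 1/4 O, 1/4 A, 1/4 B, 1/4 AB.
So P(type O) = 1/4 per child.
All 2 independent: (1/4)^2 = 1/16.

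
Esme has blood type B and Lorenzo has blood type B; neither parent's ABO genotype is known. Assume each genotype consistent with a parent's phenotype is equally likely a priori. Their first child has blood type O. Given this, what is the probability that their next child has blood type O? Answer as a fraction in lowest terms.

Possible genotypes: Esme ∈ {BB, BO}; Lorenzo ∈ {BB, BO}.
Weight each parental genotype pair by prior × P(type-O child):
  BO × BO: posterior weight 1; P(next child type O) = 1/4.
Weighted sum = 1/4.

1/4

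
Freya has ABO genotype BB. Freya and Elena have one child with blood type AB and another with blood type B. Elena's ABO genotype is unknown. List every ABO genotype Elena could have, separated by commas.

For each candidate genotype of Elena, check whether crossing it with BB can produce every observed child phenotype.
  AA → possible child types {AB} ✗
  AB → possible child types {B, AB} ✓
  AO → possible child types {B, AB} ✓
  BB → possible child types {B} ✗
  BO → possible child types {B} ✗
  OO → possible child types {B} ✗

AB, AO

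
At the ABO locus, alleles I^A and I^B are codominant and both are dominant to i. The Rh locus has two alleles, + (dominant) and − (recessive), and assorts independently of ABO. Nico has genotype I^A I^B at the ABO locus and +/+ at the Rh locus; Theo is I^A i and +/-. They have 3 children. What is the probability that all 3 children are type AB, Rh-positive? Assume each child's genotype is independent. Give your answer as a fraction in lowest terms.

ABO cross I^A I^B × I^A i → 1/2 A, 1/4 B, 1/4 AB.
Rh cross +/+ × +/- → 1 Rh+; so P(type AB, Rh-positive) = 1/4 × 1 = 1/4 per child.
All 3 independent: (1/4)^3 = 1/64.

1/64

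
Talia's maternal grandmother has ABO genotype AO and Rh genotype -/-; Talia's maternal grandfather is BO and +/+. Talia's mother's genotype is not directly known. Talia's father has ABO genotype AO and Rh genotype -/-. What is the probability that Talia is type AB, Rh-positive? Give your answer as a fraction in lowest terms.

1/16

Talia's mother's ABO genotype from AO × BO: 1/4 AB, 1/4 AO, 1/4 BO, 1/4 OO.
Crossing each possibility with the father AO and summing P(type AB): 1/4·1/4 + 1/4·0 + 1/4·1/4 + 1/4·0 = 1/8.
Similarly for Rh via the mother's Rh distribution: P(Rh+) = 1/2.
Independent loci: 1/8 × 1/2 = 1/16.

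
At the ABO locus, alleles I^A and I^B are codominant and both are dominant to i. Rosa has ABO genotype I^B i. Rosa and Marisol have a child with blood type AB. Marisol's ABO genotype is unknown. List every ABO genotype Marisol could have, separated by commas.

I^A I^A, I^A I^B, I^A i

For each candidate genotype of Marisol, check whether crossing it with I^B i can produce every observed child phenotype.
  I^A I^A → possible child types {A, AB} ✓
  I^A I^B → possible child types {A, B, AB} ✓
  I^A i → possible child types {O, A, B, AB} ✓
  I^B I^B → possible child types {B} ✗
  I^B i → possible child types {O, B} ✗
  i i → possible child types {O, B} ✗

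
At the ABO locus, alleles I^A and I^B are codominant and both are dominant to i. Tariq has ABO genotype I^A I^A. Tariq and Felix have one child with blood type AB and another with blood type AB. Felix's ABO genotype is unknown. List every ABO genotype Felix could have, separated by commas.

For each candidate genotype of Felix, check whether crossing it with I^A I^A can produce every observed child phenotype.
  I^A I^A → possible child types {A} ✗
  I^A I^B → possible child types {A, AB} ✓
  I^A i → possible child types {A} ✗
  I^B I^B → possible child types {AB} ✓
  I^B i → possible child types {A, AB} ✓
  i i → possible child types {A} ✗

I^A I^B, I^B I^B, I^B i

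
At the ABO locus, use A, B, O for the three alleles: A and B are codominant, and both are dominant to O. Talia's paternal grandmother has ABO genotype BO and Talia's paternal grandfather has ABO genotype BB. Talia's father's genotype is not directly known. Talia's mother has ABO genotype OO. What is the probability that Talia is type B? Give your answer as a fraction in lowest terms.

Talia's father's ABO genotype from BO × BB: 1/2 BB, 1/2 BO.
Crossing each possibility with the mother OO and summing P(type B): 1/2·1 + 1/2·1/2 = 3/4.

3/4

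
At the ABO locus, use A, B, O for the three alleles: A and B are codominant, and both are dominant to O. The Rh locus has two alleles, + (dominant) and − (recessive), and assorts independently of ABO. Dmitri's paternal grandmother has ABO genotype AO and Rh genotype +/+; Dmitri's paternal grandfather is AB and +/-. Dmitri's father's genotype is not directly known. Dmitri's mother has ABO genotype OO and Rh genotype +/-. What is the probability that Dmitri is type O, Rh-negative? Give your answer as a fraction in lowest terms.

Dmitri's father's ABO genotype from AO × AB: 1/4 AA, 1/4 AB, 1/4 AO, 1/4 BO.
Crossing each possibility with the mother OO and summing P(type O): 1/4·0 + 1/4·0 + 1/4·1/2 + 1/4·1/2 = 1/4.
Similarly for Rh via the father's Rh distribution: P(Rh-) = 1/8.
Independent loci: 1/4 × 1/8 = 1/32.

1/32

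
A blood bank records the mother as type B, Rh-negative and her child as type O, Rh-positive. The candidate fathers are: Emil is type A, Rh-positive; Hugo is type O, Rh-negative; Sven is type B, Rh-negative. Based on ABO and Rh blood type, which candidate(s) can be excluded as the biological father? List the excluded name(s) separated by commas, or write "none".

A candidate is excluded only if no genotype consistent with his phenotype could produce a type O, Rh-positive child with a type B, Rh-negative mother.
Hugo (type O, Rh-): no genotype consistent with that phenotype can produce a type-O Rh+ child with a type-B mother.
Sven (type B, Rh-): no genotype consistent with that phenotype can produce a type-O Rh+ child with a type-B mother.

Hugo, Sven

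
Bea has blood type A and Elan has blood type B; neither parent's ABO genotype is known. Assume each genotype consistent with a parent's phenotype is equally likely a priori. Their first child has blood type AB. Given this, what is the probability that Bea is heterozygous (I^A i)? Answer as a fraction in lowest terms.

1/3

Possible genotypes: Bea ∈ {I^A I^A, I^A i}; Elan ∈ {I^B I^B, I^B i}.
Weight each parental genotype pair by prior × P(type-AB child):
  I^A I^A × I^B I^B: posterior weight 4/9.
  I^A I^A × I^B i: posterior weight 2/9.
  I^A i × I^B I^B: posterior weight 2/9.
  I^A i × I^B i: posterior weight 1/9.
Sum the posterior weight over pairs where Bea is I^A i: 1/3.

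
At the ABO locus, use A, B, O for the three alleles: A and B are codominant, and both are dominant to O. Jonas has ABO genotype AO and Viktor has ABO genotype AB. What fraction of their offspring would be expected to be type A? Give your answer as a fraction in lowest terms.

1/2

ABO cross AO × AB → offspring phenotypes: 1/2 A, 1/4 B, 1/4 AB.
So P(type A) = 1/2.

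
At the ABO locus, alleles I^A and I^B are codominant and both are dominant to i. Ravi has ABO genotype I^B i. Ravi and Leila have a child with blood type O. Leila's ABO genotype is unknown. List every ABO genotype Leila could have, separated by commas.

For each candidate genotype of Leila, check whether crossing it with I^B i can produce every observed child phenotype.
  I^A I^A → possible child types {A, AB} ✗
  I^A I^B → possible child types {A, B, AB} ✗
  I^A i → possible child types {O, A, B, AB} ✓
  I^B I^B → possible child types {B} ✗
  I^B i → possible child types {O, B} ✓
  i i → possible child types {O, B} ✓

I^A i, I^B i, i i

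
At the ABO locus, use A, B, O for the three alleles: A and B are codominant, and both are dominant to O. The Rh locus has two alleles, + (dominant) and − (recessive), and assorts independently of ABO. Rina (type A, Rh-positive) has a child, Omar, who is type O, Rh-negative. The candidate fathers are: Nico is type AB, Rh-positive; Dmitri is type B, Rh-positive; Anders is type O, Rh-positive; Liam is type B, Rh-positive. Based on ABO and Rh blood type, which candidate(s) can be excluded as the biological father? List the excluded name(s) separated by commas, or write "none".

A candidate is excluded only if no genotype consistent with his phenotype could produce a type O, Rh-negative child with a type A, Rh-positive mother.
Nico (type AB, Rh+): no genotype consistent with that phenotype can produce a type-O Rh- child with a type-A mother.

Nico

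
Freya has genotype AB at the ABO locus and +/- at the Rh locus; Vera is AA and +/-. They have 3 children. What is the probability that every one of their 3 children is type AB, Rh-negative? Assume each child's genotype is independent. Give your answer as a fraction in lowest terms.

ABO cross AB × AA → 1/2 A, 1/2 AB.
Rh cross +/- × +/- → 3/4 Rh+, 1/4 Rh-; so P(type AB, Rh-negative) = 1/2 × 1/4 = 1/8 per child.
All 3 independent: (1/8)^3 = 1/512.

1/512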